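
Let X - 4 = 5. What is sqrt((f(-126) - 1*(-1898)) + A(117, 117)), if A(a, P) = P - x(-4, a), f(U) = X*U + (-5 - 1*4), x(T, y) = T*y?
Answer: 2*sqrt(335) ≈ 36.606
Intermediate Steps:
X = 9 (X = 4 + 5 = 9)
f(U) = -9 + 9*U (f(U) = 9*U + (-5 - 1*4) = 9*U + (-5 - 4) = 9*U - 9 = -9 + 9*U)
A(a, P) = P + 4*a (A(a, P) = P - (-4)*a = P + 4*a)
sqrt((f(-126) - 1*(-1898)) + A(117, 117)) = sqrt(((-9 + 9*(-126)) - 1*(-1898)) + (117 + 4*117)) = sqrt(((-9 - 1134) + 1898) + (117 + 468)) = sqrt((-1143 + 1898) + 585) = sqrt(755 + 585) = sqrt(1340) = 2*sqrt(335)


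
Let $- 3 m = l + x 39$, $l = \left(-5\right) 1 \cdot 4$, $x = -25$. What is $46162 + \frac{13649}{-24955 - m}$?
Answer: $\frac{3501808373}{75860} \approx 46161.0$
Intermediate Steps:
$l = -20$ ($l = \left(-5\right) 4 = -20$)
$m = \frac{995}{3}$ ($m = - \frac{-20 - 975}{3} = \left(- \frac{1}{3}\right) \left(-995\right) = \frac{995}{3} \approx 331.67$)
$46162 + \frac{13649}{-24955 - m} = 46162 + \frac{13649}{-24955 - \frac{995}{3}} = 46162 + \frac{13649}{- \frac{75860}{3}} = 46162 + 13649 \left(- \frac{3}{75860}\right) = 46162 - \frac{40947}{75860} = \frac{3501808373}{75860}$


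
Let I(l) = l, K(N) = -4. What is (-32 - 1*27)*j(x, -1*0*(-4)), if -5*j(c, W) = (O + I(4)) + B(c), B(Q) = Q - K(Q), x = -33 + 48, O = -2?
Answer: 1239/5 ≈ 247.80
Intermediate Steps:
x = 15
B(Q) = 4 + Q (B(Q) = Q - 1*(-4) = Q + 4 = 4 + Q)
j(c, W) = -6/5 - c/5 (j(c, W) = -((-2 + 4) + (4 + c))/5 = -(2 + (4 + c))/5 = -(6 + c)/5 = -6/5 - c/5)
(-32 - 1*27)*j(x, -1*0*(-4)) = (-32 - 1*27)*(-6/5 - ⅕*15) = (-32 - 27)*(-6/5 - 3) = -59*(-21/5) = 1239/5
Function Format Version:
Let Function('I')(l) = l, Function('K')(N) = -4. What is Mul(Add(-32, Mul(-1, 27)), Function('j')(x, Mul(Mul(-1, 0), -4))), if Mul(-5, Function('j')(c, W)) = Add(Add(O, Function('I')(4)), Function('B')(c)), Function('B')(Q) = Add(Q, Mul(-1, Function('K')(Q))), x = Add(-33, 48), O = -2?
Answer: Rational(1239, 5) ≈ 247.80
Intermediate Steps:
x = 15
Function('B')(Q) = Add(4, Q) (Function('B')(Q) = Add(Q, Mul(-1, -4)) = Add(Q, 4) = Add(4, Q))
Function('j')(c, W) = Add(Rational(-6, 5), Mul(Rational(-1, 5), c)) (Function('j')(c, W) = Mul(Rational(-1, 5), Add(Add(-2, 4), Add(4, c))) = Mul(Rational(-1, 5), Add(2, Add(4, c))) = Mul(Rational(-1, 5), Add(6, c)) = Add(Rational(-6, 5), Mul(Rational(-1, 5), c)))
Mul(Add(-32, Mul(-1, 27)), Function('j')(x, Mul(Mul(-1, 0), -4))) = Mul(Add(-32, Mul(-1, 27)), Add(Rational(-6, 5), Mul(Rational(-1, 5), 15))) = Mul(Add(-32, -27), Add(Rational(-6, 5), -3)) = Mul(-59, Rational(-21, 5)) = Rational(1239, 5)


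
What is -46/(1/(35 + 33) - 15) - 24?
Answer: -21328/1019 ≈ -20.930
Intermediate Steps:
-46/(1/(35 + 33) - 15) - 24 = -46/(1/68 - 15) - 24 = -46/(-1019/68) - 24 = -68/1019*(-46) - 24 = 3128/1019 - 24 = -21328/1019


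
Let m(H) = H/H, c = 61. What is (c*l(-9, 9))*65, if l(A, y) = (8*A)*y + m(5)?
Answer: -2565355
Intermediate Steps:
m(H) = 1
l(A, y) = 1 + 8*A*y (l(A, y) = (8*A)*y + 1 = 8*A*y + 1 = 1 + 8*A*y)
(c*l(-9, 9))*65 = (61*(1 + 8*(-9)*9))*65 = (61*(1 - 648))*65 = (61*(-647))*65 = -39467*65 = -2565355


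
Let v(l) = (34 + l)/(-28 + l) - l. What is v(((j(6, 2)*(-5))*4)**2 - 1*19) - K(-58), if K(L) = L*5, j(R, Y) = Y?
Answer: -2003308/1553 ≈ -1290.0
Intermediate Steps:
K(L) = 5*L
v(l) = -l + (34 + l)/(-28 + l) (v(l) = (34 + l)/(-28 + l) - l = -l + (34 + l)/(-28 + l))
v(((j(6, 2)*(-5))*4)**2 - 1*19) - K(-58) = (34 - (((2*(-5))*4)**2 - 1*19)**2 + 29*(((2*(-5))*4)**2 - 1*19))/(-28 + (((2*(-5))*4)**2 - 1*19)) - 5*(-58) = (34 - ((-10*4)**2 - 19)**2 + 29*((-10*4)**2 - 19))/(-28 + ((-10*4)**2 - 19)) - 1*(-290) = (34 - ((-40)**2 - 19)**2 + 29*((-40)**2 - 19))/(-28 + ((-40)**2 - 19)) + 290 = (34 - (1600 - 19)**2 + 29*(1600 - 19))/(-28 + (1600 - 19)) + 290 = (34 - 1*1581**2 + 29*1581)/(-28 + 1581) + 290 = (34 - 1*2499561 + 45849)/1553 + 290 = (34 - 2499561 + 45849)/1553 + 290 = (1/1553)*(-2453678) + 290 = -2453678/1553 + 290 = -2003308/1553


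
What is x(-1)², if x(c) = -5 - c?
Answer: 16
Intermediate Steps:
x(-1)² = (-5 - 1*(-1))² = (-5 + 1)² = (-4)² = 16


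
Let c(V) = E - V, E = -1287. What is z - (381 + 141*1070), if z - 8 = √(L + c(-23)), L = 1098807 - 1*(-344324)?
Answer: -151243 + √1441867 ≈ -1.5004e+5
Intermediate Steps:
c(V) = -1287 - V
L = 1443131 (L = 1098807 + 344324 = 1443131)
z = 8 + √1441867 (z = 8 + √(1443131 + (-1287 - 1*(-23))) = 8 + √(1443131 + (-1287 + 23)) = 8 + √(1443131 - 1264) = 8 + √1441867 ≈ 1208.8)
z - (381 + 141*1070) = (8 + √1441867) - (381 + 141*1070) = (8 + √1441867) - (381 + 150870) = (8 + √1441867) - 1*151251 = (8 + √1441867) - 151251 = -151243 + √1441867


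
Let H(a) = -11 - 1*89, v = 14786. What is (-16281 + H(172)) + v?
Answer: -1595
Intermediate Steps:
H(a) = -100 (H(a) = -11 - 89 = -100)
(-16281 + H(172)) + v = (-16281 - 100) + 14786 = -16381 + 14786 = -1595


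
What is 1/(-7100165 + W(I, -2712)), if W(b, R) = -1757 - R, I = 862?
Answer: -1/7099210 ≈ -1.4086e-7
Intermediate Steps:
1/(-7100165 + W(I, -2712)) = 1/(-7100165 + (-1757 - 1*(-2712))) = 1/(-7100165 + (-1757 + 2712)) = 1/(-7100165 + 955) = 1/(-7099210) = -1/7099210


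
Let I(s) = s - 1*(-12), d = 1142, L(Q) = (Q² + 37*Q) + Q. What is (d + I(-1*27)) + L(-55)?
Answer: 2062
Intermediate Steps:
L(Q) = Q² + 38*Q
I(s) = 12 + s (I(s) = s + 12 = 12 + s)
(d + I(-1*27)) + L(-55) = (1142 + (12 - 1*27)) - 55*(38 - 55) = (1142 + (12 - 27)) - 55*(-17) = (1142 - 15) + 935 = 1127 + 935 = 2062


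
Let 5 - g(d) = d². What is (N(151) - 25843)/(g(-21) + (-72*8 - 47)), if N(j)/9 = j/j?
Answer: 25834/1059 ≈ 24.395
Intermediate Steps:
g(d) = 5 - d²
N(j) = 9 (N(j) = 9*(j/j) = 9*1 = 9)
(N(151) - 25843)/(g(-21) + (-72*8 - 47)) = (9 - 25843)/((5 - 1*(-21)²) + (-72*8 - 47)) = -25834/((5 - 1*441) + (-576 - 47)) = -25834/((5 - 441) - 623) = -25834/(-436 - 623) = -25834/(-1059) = -25834*(-1/1059) = 25834/1059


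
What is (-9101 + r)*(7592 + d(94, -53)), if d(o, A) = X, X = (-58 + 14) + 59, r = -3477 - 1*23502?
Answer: -274460560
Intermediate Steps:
r = -26979 (r = -3477 - 23502 = -26979)
X = 15 (X = -44 + 59 = 15)
d(o, A) = 15
(-9101 + r)*(7592 + d(94, -53)) = (-9101 - 26979)*(7592 + 15) = -36080*7607 = -274460560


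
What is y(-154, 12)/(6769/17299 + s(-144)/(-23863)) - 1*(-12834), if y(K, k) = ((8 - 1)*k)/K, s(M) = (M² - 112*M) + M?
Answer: 66875278259364/5210596963 ≈ 12834.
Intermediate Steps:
s(M) = M² - 111*M
y(K, k) = 7*k/K (y(K, k) = (7*k)/K = 7*k/K)
y(-154, 12)/(6769/17299 + s(-144)/(-23863)) - 1*(-12834) = (7*12/(-154))/(6769/17299 - 144*(-111 - 144)/(-23863)) - 1*(-12834) = (7*12*(-1/154))/(6769*(1/17299) - 144*(-255)*(-1/23863)) + 12834 = -6/(11*(6769/17299 + 36720*(-1/23863))) + 12834 = -6/(11*(6769/17299 - 36720/23863)) + 12834 = -6/(11*(-473690633/412806037)) + 12834 = -6/11*(-412806037/473690633) + 12834 = 2476836222/5210596963 + 12834 = 66875278259364/5210596963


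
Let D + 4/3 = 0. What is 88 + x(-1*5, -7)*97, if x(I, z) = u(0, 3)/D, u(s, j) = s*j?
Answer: 88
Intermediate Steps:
u(s, j) = j*s
D = -4/3 (D = -4/3 + 0 = -4/3 ≈ -1.3333)
x(I, z) = 0 (x(I, z) = (3*0)/(-4/3) = 0*(-¾) = 0)
88 + x(-1*5, -7)*97 = 88 + 0*97 = 88 + 0 = 88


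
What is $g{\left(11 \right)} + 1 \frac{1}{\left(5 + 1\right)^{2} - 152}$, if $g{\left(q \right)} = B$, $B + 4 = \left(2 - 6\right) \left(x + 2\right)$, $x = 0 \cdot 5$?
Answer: $- \frac{1393}{116} \approx -12.009$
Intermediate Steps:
$x = 0$
$B = -12$ ($B = -4 + \left(2 - 6\right) \left(0 + 2\right) = -4 - 8 = -12$)
$g{\left(q \right)} = -12$
$g{\left(11 \right)} + 1 \frac{1}{\left(5 + 1\right)^{2} - 152} = -12 + 1 \frac{1}{\left(5 + 1\right)^{2} - 152} = -12 + 1 \frac{1}{6^{2} - 152} = -12 + 1 \frac{1}{36 - 152} = -12 + 1 \frac{1}{-116} = -12 + 1 \left(- \frac{1}{116}\right) = -12 - \frac{1}{116} = - \frac{1393}{116}$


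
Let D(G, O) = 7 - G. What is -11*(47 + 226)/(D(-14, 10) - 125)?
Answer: 231/8 ≈ 28.875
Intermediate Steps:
-11*(47 + 226)/(D(-14, 10) - 125) = -11*(47 + 226)/((7 - 1*(-14)) - 125) = -3003/((7 + 14) - 125) = -3003/(21 - 125) = -3003/(-104) = -3003*(-1)/104 = -11*(-21/8) = 231/8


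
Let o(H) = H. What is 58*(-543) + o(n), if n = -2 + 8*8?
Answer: -31432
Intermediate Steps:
n = 62 (n = -2 + 64 = 62)
58*(-543) + o(n) = 58*(-543) + 62 = -31494 + 62 = -31432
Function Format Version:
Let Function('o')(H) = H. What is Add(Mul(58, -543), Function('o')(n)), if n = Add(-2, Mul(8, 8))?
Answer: -31432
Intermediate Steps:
n = 62 (n = Add(-2, 64) = 62)
Add(Mul(58, -543), Function('o')(n)) = Add(Mul(58, -543), 62) = Add(-31494, 62) = -31432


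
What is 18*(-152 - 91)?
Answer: -4374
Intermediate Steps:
18*(-152 - 91) = 18*(-243) = -4374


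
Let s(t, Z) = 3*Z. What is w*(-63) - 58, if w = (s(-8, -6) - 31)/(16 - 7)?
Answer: 285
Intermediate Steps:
w = -49/9 (w = (3*(-6) - 31)/(16 - 7) = (-18 - 31)/9 = -49*1/9 = -49/9 ≈ -5.4444)
w*(-63) - 58 = -49/9*(-63) - 58 = 343 - 58 = 285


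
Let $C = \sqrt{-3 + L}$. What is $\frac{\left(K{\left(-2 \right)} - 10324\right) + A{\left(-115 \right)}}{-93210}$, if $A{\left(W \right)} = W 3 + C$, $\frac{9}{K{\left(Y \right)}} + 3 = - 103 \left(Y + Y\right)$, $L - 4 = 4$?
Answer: $\frac{2181806}{19061445} - \frac{\sqrt{5}}{93210} \approx 0.11444$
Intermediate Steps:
$L = 8$ ($L = 4 + 4 = 8$)
$C = \sqrt{5}$ ($C = \sqrt{-3 + 8} = \sqrt{5} \approx 2.2361$)
$K{\left(Y \right)} = \frac{9}{-3 - 206 Y}$ ($K{\left(Y \right)} = \frac{9}{-3 - 103 \left(Y + Y\right)} = \frac{9}{-3 - 103 \cdot 2 Y} = \frac{9}{-3 - 206 Y}$)
$A{\left(W \right)} = \sqrt{5} + 3 W$ ($A{\left(W \right)} = W 3 + \sqrt{5} = 3 W + \sqrt{5} = \sqrt{5} + 3 W$)
$\frac{\left(K{\left(-2 \right)} - 10324\right) + A{\left(-115 \right)}}{-93210} = \frac{\left(- \frac{9}{3 + 206 \left(-2\right)} - 10324\right) + \left(\sqrt{5} + 3 \left(-115\right)\right)}{-93210} = \left(\left(- \frac{9}{3 - 412} - 10324\right) - \left(345 - \sqrt{5}\right)\right) \left(- \frac{1}{93210}\right) = \left(\left(- \frac{9}{-409} - 10324\right) - \left(345 - \sqrt{5}\right)\right) \left(- \frac{1}{93210}\right) = \left(\left(\left(-9\right) \left(- \frac{1}{409}\right) - 10324\right) - \left(345 - \sqrt{5}\right)\right) \left(- \frac{1}{93210}\right) = \left(\left(\frac{9}{409} - 10324\right) - \left(345 - \sqrt{5}\right)\right) \left(- \frac{1}{93210}\right) = \left(- \frac{4222507}{409} - \left(345 - \sqrt{5}\right)\right) \left(- \frac{1}{93210}\right) = \left(- \frac{4363612}{409} + \sqrt{5}\right) \left(- \frac{1}{93210}\right) = \frac{2181806}{19061445} - \frac{\sqrt{5}}{93210}$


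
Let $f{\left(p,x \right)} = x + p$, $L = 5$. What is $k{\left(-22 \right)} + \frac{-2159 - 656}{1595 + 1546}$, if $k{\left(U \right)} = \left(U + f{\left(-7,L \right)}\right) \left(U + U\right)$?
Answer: $\frac{3314081}{3141} \approx 1055.1$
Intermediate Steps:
$f{\left(p,x \right)} = p + x$
$k{\left(U \right)} = 2 U \left(-2 + U\right)$ ($k{\left(U \right)} = \left(U + \left(-7 + 5\right)\right) \left(U + U\right) = \left(U - 2\right) 2 U = \left(-2 + U\right) 2 U = 2 U \left(-2 + U\right)$)
$k{\left(-22 \right)} + \frac{-2159 - 656}{1595 + 1546} = 2 \left(-22\right) \left(-2 - 22\right) + \frac{-2159 - 656}{1595 + 1546} = 2 \left(-22\right) \left(-24\right) - \frac{2815}{3141} = 1056 - \frac{2815}{3141} = \frac{3314081}{3141}$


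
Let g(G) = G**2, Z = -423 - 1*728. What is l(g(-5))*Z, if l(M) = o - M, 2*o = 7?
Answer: 49493/2 ≈ 24747.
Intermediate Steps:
o = 7/2 (o = (1/2)*7 = 7/2 ≈ 3.5000)
Z = -1151 (Z = -423 - 728 = -1151)
l(M) = 7/2 - M
l(g(-5))*Z = (7/2 - 1*(-5)**2)*(-1151) = (7/2 - 1*25)*(-1151) = (7/2 - 25)*(-1151) = -43/2*(-1151) = 49493/2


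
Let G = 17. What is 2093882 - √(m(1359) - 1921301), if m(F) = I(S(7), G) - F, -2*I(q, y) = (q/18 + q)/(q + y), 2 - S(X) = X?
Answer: 2093882 - 5*I*√99670683/36 ≈ 2.0939e+6 - 1386.6*I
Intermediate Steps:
S(X) = 2 - X
I(q, y) = -19*q/(36*(q + y)) (I(q, y) = -(q/18 + q)/(2*(q + y)) = -19*q/18/(2*(q + y)) = -19*q/(36*(q + y)))
m(F) = 95/432 - F (m(F) = -19*(2 - 1*7)/(36*(2 - 1*7) + 36*17) - F = -19*(2 - 7)/(36*(2 - 7) + 612) - F = -19*(-5)/(36*(-5) + 612) - F = -19*(-5)/(-180 + 612) - F = -19*(-5)/432 - F = -19*(-5)*1/432 - F = 95/432 - F)
2093882 - √(m(1359) - 1921301) = 2093882 - √((95/432 - 1*1359) - 1921301) = 2093882 - √((95/432 - 1359) - 1921301) = 2093882 - √(-586993/432 - 1921301) = 2093882 - √(-830589025/432) = 2093882 - 5*I*√99670683/36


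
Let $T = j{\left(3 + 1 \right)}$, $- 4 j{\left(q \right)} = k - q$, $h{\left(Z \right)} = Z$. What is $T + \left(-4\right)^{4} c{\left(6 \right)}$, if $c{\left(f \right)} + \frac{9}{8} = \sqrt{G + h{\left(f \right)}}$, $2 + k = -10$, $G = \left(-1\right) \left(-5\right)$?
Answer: $-284 + 256 \sqrt{11} \approx 565.06$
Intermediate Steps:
$G = 5$
$k = -12$ ($k = -2 - 10 = -12$)
$c{\left(f \right)} = - \frac{9}{8} + \sqrt{5 + f}$
$j{\left(q \right)} = 3 + \frac{q}{4}$ ($j{\left(q \right)} = - \frac{-12 - q}{4} = 3 + \frac{q}{4}$)
$T = 4$ ($T = 3 + \frac{3 + 1}{4} = 3 + \frac{1}{4} \cdot 4 = 3 + 1 = 4$)
$T + \left(-4\right)^{4} c{\left(6 \right)} = 4 + \left(-4\right)^{4} \left(- \frac{9}{8} + \sqrt{5 + 6}\right) = 4 + 256 \left(- \frac{9}{8} + \sqrt{11}\right) = 4 - \left(288 - 256 \sqrt{11}\right) = -284 + 256 \sqrt{11}$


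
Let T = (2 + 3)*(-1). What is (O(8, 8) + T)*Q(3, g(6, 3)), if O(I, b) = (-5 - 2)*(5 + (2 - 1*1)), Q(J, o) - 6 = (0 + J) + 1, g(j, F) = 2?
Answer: -470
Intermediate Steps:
Q(J, o) = 7 + J (Q(J, o) = 6 + ((0 + J) + 1) = 6 + (J + 1) = 6 + (1 + J) = 7 + J)
O(I, b) = -42 (O(I, b) = -7*(5 + (2 - 1)) = -7*(5 + 1) = -7*6 = -42)
T = -5 (T = 5*(-1) = -5)
(O(8, 8) + T)*Q(3, g(6, 3)) = (-42 - 5)*(7 + 3) = -47*10 = -470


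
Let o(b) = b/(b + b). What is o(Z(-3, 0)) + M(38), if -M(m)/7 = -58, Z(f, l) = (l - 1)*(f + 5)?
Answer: 813/2 ≈ 406.50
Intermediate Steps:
Z(f, l) = (-1 + l)*(5 + f)
M(m) = 406 (M(m) = -7*(-58) = 406)
o(b) = ½ (o(b) = b/((2*b)) = (1/(2*b))*b = ½)
o(Z(-3, 0)) + M(38) = ½ + 406 = 813/2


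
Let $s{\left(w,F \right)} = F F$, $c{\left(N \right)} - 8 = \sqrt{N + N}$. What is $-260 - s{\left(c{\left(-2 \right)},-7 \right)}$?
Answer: $-309$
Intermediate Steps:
$c{\left(N \right)} = 8 + \sqrt{2} \sqrt{N}$ ($c{\left(N \right)} = 8 + \sqrt{N + N} = 8 + \sqrt{2 N} = 8 + \sqrt{2} \sqrt{N}$)
$s{\left(w,F \right)} = F^{2}$
$-260 - s{\left(c{\left(-2 \right)},-7 \right)} = -260 - \left(-7\right)^{2} = -260 - 49 = -309$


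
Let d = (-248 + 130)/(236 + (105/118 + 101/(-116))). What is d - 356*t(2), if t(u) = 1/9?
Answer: -582320468/14537835 ≈ -40.056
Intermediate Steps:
t(u) = ⅑ (t(u) = 1*(⅑) = ⅑)
d = -807592/1615315 (d = -118/(236 + (105*(1/118) + 101*(-1/116))) = -118/(236 + (105/118 - 101/116)) = -118/(236 + 131/6844) = -118/1615315/6844 = -118*6844/1615315 = -807592/1615315 ≈ -0.49996)
d - 356*t(2) = -807592/1615315 - 356*⅑ = -807592/1615315 - 356/9 = -582320468/14537835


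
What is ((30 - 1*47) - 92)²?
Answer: 11881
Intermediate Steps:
((30 - 1*47) - 92)² = ((30 - 47) - 92)² = (-17 - 92)² = (-109)² = 11881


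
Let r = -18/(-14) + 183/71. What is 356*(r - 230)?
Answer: -40010840/497 ≈ -80505.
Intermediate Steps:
r = 1920/497 (r = -18*(-1/14) + 183*(1/71) = 9/7 + 183/71 = 1920/497 ≈ 3.8632)
356*(r - 230) = 356*(1920/497 - 230) = 356*(-112390/497) = -40010840/497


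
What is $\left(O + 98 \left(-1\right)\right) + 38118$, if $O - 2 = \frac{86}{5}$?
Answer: $\frac{190196}{5} \approx 38039.0$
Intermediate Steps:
$O = \frac{96}{5}$ ($O = 2 + \frac{86}{5} = \frac{96}{5} \approx 19.2$)
$\left(O + 98 \left(-1\right)\right) + 38118 = \left(\frac{96}{5} + 98 \left(-1\right)\right) + 38118 = \left(\frac{96}{5} - 98\right) + 38118 = - \frac{394}{5} + 38118 = \frac{190196}{5}$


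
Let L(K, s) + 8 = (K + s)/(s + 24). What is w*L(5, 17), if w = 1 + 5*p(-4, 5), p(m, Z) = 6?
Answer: -9486/41 ≈ -231.37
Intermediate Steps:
L(K, s) = -8 + (K + s)/(24 + s) (L(K, s) = -8 + (K + s)/(s + 24) = -8 + (K + s)/(24 + s))
w = 31 (w = 1 + 5*6 = 1 + 30 = 31)
w*L(5, 17) = 31*((-192 + 5 - 7*17)/(24 + 17)) = 31*((-192 + 5 - 119)/41) = 31*((1/41)*(-306)) = 31*(-306/41) = -9486/41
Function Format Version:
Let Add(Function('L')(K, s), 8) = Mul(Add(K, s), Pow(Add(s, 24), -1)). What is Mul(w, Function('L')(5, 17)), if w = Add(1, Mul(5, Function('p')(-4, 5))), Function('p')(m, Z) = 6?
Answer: Rational(-9486, 41) ≈ -231.37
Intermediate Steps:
Function('L')(K, s) = Add(-8, Mul(Pow(Add(24, s), -1), Add(K, s))) (Function('L')(K, s) = Add(-8, Mul(Add(K, s), Pow(Add(s, 24), -1))) = Add(-8, Mul(Add(K, s), Pow(Add(24, s), -1))) = Add(-8, Mul(Pow(Add(24, s), -1), Add(K, s))))
w = 31 (w = Add(1, Mul(5, 6)) = Add(1, 30) = 31)
Mul(w, Function('L')(5, 17)) = Mul(31, Mul(Pow(Add(24, 17), -1), Add(-192, 5, Mul(-7, 17)))) = Mul(31, Mul(Pow(41, -1), Add(-192, 5, -119))) = Mul(31, Mul(Rational(1, 41), -306)) = Mul(31, Rational(-306, 41)) = Rational(-9486, 41)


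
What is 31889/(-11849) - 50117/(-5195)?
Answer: 428172978/61555555 ≈ 6.9559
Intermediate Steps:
31889/(-11849) - 50117/(-5195) = 31889*(-1/11849) - 50117*(-1/5195) = -31889/11849 + 50117/5195 = 428172978/61555555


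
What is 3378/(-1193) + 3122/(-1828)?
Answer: -4949765/1090402 ≈ -4.5394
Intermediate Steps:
3378/(-1193) + 3122/(-1828) = 3378*(-1/1193) + 3122*(-1/1828) = -3378/1193 - 1561/914 = -4949765/1090402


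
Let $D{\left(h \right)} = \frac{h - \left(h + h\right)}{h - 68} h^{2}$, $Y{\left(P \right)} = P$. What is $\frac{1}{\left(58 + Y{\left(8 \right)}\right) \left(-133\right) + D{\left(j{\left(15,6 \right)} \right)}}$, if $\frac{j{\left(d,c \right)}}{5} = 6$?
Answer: $- \frac{19}{153282} \approx -0.00012395$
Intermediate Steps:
$j{\left(d,c \right)} = 30$ ($j{\left(d,c \right)} = 5 \cdot 6 = 30$)
$D{\left(h \right)} = - \frac{h^{3}}{-68 + h}$ ($D{\left(h \right)} = \frac{h - 2 h}{-68 + h} h^{2} = \frac{\left(-1\right) h}{-68 + h} h^{2} = - \frac{h}{-68 + h} h^{2} = - \frac{h^{3}}{-68 + h}$)
$\frac{1}{\left(58 + Y{\left(8 \right)}\right) \left(-133\right) + D{\left(j{\left(15,6 \right)} \right)}} = \frac{1}{\left(58 + 8\right) \left(-133\right) - \frac{30^{3}}{-68 + 30}} = \frac{1}{66 \left(-133\right) - \frac{27000}{-38}} = \frac{1}{-8778 - 27000 \left(- \frac{1}{38}\right)} = \frac{1}{-8778 + \frac{13500}{19}} = \frac{1}{- \frac{153282}{19}} = - \frac{19}{153282}$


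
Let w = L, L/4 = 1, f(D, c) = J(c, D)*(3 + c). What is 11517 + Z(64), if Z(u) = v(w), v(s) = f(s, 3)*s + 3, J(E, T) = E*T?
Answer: 11808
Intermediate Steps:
f(D, c) = D*c*(3 + c) (f(D, c) = (c*D)*(3 + c) = (D*c)*(3 + c) = D*c*(3 + c))
L = 4 (L = 4*1 = 4)
w = 4
v(s) = 3 + 18*s² (v(s) = (s*3*(3 + 3))*s + 3 = (s*3*6)*s + 3 = (18*s)*s + 3 = 18*s² + 3 = 3 + 18*s²)
Z(u) = 291 (Z(u) = 3 + 18*4² = 3 + 18*16 = 3 + 288 = 291)
11517 + Z(64) = 11517 + 291 = 11808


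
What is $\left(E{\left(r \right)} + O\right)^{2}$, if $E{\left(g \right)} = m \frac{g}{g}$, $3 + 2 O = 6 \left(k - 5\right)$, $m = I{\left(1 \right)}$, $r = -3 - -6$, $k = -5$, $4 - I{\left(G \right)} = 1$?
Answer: $\frac{3249}{4} \approx 812.25$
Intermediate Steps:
$I{\left(G \right)} = 3$ ($I{\left(G \right)} = 4 - 1 = 3$)
$r = 3$ ($r = -3 + 6 = 3$)
$m = 3$
$O = - \frac{63}{2}$ ($O = - \frac{3}{2} + \frac{6 \left(-5 - 5\right)}{2} = - \frac{3}{2} + \frac{6 \left(-10\right)}{2} = - \frac{3}{2} + \frac{1}{2} \left(-60\right) = - \frac{3}{2} - 30 = - \frac{63}{2} \approx -31.5$)
$E{\left(g \right)} = 3$ ($E{\left(g \right)} = 3 \frac{g}{g} = 3 \cdot 1 = 3$)
$\left(E{\left(r \right)} + O\right)^{2} = \left(3 - \frac{63}{2}\right)^{2} = \left(- \frac{57}{2}\right)^{2} = \frac{3249}{4}$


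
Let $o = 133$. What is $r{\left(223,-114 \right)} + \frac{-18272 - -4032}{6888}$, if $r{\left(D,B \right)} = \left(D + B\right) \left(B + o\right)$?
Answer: $\frac{1781351}{861} \approx 2068.9$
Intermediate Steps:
$r{\left(D,B \right)} = \left(133 + B\right) \left(B + D\right)$ ($r{\left(D,B \right)} = \left(D + B\right) \left(B + 133\right) = \left(B + D\right) \left(133 + B\right) = \left(133 + B\right) \left(B + D\right)$)
$r{\left(223,-114 \right)} + \frac{-18272 - -4032}{6888} = \left(\left(-114\right)^{2} + 133 \left(-114\right) + 133 \cdot 223 - 25422\right) + \frac{-18272 - -4032}{6888} = \left(12996 - 15162 + 29659 - 25422\right) + \left(-18272 + 4032\right) \frac{1}{6888} = 2071 - \frac{1780}{861} = \frac{1781351}{861}$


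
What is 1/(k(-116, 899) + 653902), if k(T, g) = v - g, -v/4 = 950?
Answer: 1/649203 ≈ 1.5403e-6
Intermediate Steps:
v = -3800 (v = -4*950 = -3800)
k(T, g) = -3800 - g
1/(k(-116, 899) + 653902) = 1/((-3800 - 1*899) + 653902) = 1/((-3800 - 899) + 653902) = 1/(-4699 + 653902) = 1/649203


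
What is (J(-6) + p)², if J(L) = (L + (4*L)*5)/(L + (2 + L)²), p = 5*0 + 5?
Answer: 1444/25 ≈ 57.760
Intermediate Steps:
p = 5 (p = 0 + 5 = 5)
J(L) = 21*L/(L + (2 + L)²) (J(L) = (L + 20*L)/(L + (2 + L)²) = (21*L)/(L + (2 + L)²) = 21*L/(L + (2 + L)²))
(J(-6) + p)² = (21*(-6)/(-6 + (2 - 6)²) + 5)² = (21*(-6)/(-6 + (-4)²) + 5)² = (21*(-6)/(-6 + 16) + 5)² = (21*(-6)/10 + 5)² = (21*(-6)*(⅒) + 5)² = (-63/5 + 5)² = (-38/5)² = 1444/25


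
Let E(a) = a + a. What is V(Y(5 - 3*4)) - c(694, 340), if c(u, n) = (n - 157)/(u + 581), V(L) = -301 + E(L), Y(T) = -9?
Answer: -135636/425 ≈ -319.14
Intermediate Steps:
E(a) = 2*a
V(L) = -301 + 2*L
c(u, n) = (-157 + n)/(581 + u)
V(Y(5 - 3*4)) - c(694, 340) = (-301 + 2*(-9)) - (-157 + 340)/(581 + 694) = (-301 - 18) - 183/1275 = -319 - 183/1275 = -319 - 1*61/425 = -319 - 61/425 = -135636/425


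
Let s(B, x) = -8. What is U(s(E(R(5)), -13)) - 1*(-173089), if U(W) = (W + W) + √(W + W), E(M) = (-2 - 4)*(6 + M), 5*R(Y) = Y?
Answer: 173073 + 4*I ≈ 1.7307e+5 + 4.0*I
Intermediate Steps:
R(Y) = Y/5
E(M) = -36 - 6*M (E(M) = -6*(6 + M) = -36 - 6*M)
U(W) = 2*W + √2*√W (U(W) = 2*W + √(2*W) = 2*W + √2*√W)
U(s(E(R(5)), -13)) - 1*(-173089) = (2*(-8) + √2*√(-8)) - 1*(-173089) = (-16 + √2*(2*I*√2)) + 173089 = (-16 + 4*I) + 173089 = 173073 + 4*I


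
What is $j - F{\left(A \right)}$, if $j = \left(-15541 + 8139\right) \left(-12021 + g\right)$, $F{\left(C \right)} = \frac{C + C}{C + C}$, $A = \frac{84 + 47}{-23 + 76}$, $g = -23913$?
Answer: $265983467$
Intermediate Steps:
$A = \frac{131}{53} \approx 2.4717$
$F{\left(C \right)} = 1$ ($F{\left(C \right)} = \frac{2 C}{2 C} = 2 C \frac{1}{2 C} = 1$)
$j = 265983468$ ($j = \left(-15541 + 8139\right) \left(-12021 - 23913\right) = \left(-7402\right) \left(-35934\right) = 265983468$)
$j - F{\left(A \right)} = 265983468 - 1 = 265983467$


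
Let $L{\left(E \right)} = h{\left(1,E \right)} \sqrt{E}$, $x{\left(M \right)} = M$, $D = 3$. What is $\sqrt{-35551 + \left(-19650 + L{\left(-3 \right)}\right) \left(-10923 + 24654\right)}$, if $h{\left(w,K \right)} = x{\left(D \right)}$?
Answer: $\sqrt{-269849701 + 41193 i \sqrt{3}} \approx 2.2 + 16427.0 i$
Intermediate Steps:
$h{\left(w,K \right)} = 3$
$L{\left(E \right)} = 3 \sqrt{E}$
$\sqrt{-35551 + \left(-19650 + L{\left(-3 \right)}\right) \left(-10923 + 24654\right)} = \sqrt{-35551 + \left(-19650 + 3 \sqrt{-3}\right) \left(-10923 + 24654\right)} = \sqrt{-35551 + \left(-19650 + 3 i \sqrt{3}\right) 13731} = \sqrt{-35551 - \left(269814150 - 41193 i \sqrt{3}\right)} = \sqrt{-269849701 + 41193 i \sqrt{3}}$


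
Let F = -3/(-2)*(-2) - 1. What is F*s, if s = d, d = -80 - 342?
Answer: 1688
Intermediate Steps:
F = -4 (F = -3*(-½)*(-2) - 1 = (3/2)*(-2) - 1 = -3 - 1 = -4)
d = -422
s = -422
F*s = -4*(-422) = 1688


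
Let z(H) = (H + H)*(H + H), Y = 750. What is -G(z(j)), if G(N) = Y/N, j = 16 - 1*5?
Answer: -375/242 ≈ -1.5496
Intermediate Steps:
j = 11 (j = 16 - 5 = 11)
z(H) = 4*H² (z(H) = (2*H)*(2*H) = 4*H²)
G(N) = 750/N
-G(z(j)) = -750/(4*11²) = -750/(4*121) = -750/484 = -1*375/242 = -375/242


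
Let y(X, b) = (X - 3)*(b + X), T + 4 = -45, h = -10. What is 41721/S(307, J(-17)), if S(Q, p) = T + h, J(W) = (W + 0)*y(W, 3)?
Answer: -41721/59 ≈ -707.14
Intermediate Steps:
T = -49 (T = -4 - 45 = -49)
y(X, b) = (-3 + X)*(X + b)
J(W) = W*(-9 + W²) (J(W) = (W + 0)*(W² - 3*W - 3*3 + W*3) = W*(W² - 3*W - 9 + 3*W) = W*(-9 + W²))
S(Q, p) = -59 (S(Q, p) = -49 - 10 = -59)
41721/S(307, J(-17)) = 41721/(-59) = 41721*(-1/59) = -41721/59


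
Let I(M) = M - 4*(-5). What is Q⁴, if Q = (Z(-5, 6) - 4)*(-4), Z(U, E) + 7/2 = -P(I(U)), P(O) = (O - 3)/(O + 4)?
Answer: 145865941776/130321 ≈ 1.1193e+6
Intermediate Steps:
I(M) = 20 + M (I(M) = M + 20 = 20 + M)
P(O) = (-3 + O)/(4 + O)
Z(U, E) = -7/2 - (17 + U)/(24 + U) (Z(U, E) = -7/2 - (-3 + (20 + U))/(4 + (20 + U)) = -7/2 - (17 + U)/(24 + U))
Q = 618/19 (Q = ((-202 - 9*(-5))/(2*(24 - 5)) - 4)*(-4) = ((½)*(-202 + 45)/19 - 4)*(-4) = ((½)*(1/19)*(-157) - 4)*(-4) = (-157/38 - 4)*(-4) = -309/38*(-4) = 618/19 ≈ 32.526)
Q⁴ = (618/19)⁴ = 145865941776/130321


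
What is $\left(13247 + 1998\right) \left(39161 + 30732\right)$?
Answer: $1065518785$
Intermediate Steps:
$\left(13247 + 1998\right) \left(39161 + 30732\right) = 15245 \cdot 69893 = 1065518785$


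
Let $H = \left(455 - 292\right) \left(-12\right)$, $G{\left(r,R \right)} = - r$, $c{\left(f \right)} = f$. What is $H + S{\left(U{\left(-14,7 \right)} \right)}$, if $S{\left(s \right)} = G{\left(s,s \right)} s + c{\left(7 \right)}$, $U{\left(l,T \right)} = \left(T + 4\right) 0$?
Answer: $-1949$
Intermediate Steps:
$U{\left(l,T \right)} = 0$ ($U{\left(l,T \right)} = \left(4 + T\right) 0 = 0$)
$S{\left(s \right)} = 7 - s^{2}$ ($S{\left(s \right)} = - s s + 7 = - s^{2} + 7 = 7 - s^{2}$)
$H = -1956$ ($H = 163 \left(-12\right) = -1956$)
$H + S{\left(U{\left(-14,7 \right)} \right)} = -1956 + \left(7 - 0^{2}\right) = -1956 + \left(7 - 0\right) = -1956 + \left(7 + 0\right) = -1956 + 7 = -1949$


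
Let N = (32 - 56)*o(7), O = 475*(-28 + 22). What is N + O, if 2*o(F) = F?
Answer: -2934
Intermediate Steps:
o(F) = F/2
O = -2850 (O = 475*(-6) = -2850)
N = -84 (N = (32 - 56)*((1/2)*7) = -24*7/2 = -84)
N + O = -84 - 2850 = -2934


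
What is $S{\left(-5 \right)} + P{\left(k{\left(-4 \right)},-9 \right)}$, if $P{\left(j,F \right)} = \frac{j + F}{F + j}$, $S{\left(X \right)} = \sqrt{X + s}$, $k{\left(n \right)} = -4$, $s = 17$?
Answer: $1 + 2 \sqrt{3} \approx 4.4641$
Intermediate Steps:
$S{\left(X \right)} = \sqrt{17 + X}$ ($S{\left(X \right)} = \sqrt{X + 17} = \sqrt{17 + X}$)
$P{\left(j,F \right)} = 1$ ($P{\left(j,F \right)} = \frac{F + j}{F + j} = 1$)
$S{\left(-5 \right)} + P{\left(k{\left(-4 \right)},-9 \right)} = \sqrt{17 - 5} + 1 = \sqrt{12} + 1 = 2 \sqrt{3} + 1 = 1 + 2 \sqrt{3}$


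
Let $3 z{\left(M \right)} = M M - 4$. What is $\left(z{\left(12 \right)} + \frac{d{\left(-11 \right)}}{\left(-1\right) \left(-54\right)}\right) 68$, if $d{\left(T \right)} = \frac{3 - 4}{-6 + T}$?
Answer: $\frac{85682}{27} \approx 3173.4$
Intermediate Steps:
$z{\left(M \right)} = - \frac{4}{3} + \frac{M^{2}}{3}$ ($z{\left(M \right)} = \frac{M M - 4}{3} = \frac{M^{2} - 4}{3} = \frac{-4 + M^{2}}{3} = - \frac{4}{3} + \frac{M^{2}}{3}$)
$d{\left(T \right)} = - \frac{1}{-6 + T}$
$\left(z{\left(12 \right)} + \frac{d{\left(-11 \right)}}{\left(-1\right) \left(-54\right)}\right) 68 = \left(\left(- \frac{4}{3} + \frac{12^{2}}{3}\right) + \frac{\left(-1\right) \frac{1}{-6 - 11}}{\left(-1\right) \left(-54\right)}\right) 68 = \left(\left(- \frac{4}{3} + \frac{1}{3} \cdot 144\right) + \frac{\left(-1\right) \frac{1}{-17}}{54}\right) 68 = \left(\left(- \frac{4}{3} + 48\right) + \left(-1\right) \left(- \frac{1}{17}\right) \frac{1}{54}\right) 68 = \left(\frac{140}{3} + \frac{1}{17} \cdot \frac{1}{54}\right) 68 = \left(\frac{140}{3} + \frac{1}{918}\right) 68 = \frac{42841}{918} \cdot 68 = \frac{85682}{27}$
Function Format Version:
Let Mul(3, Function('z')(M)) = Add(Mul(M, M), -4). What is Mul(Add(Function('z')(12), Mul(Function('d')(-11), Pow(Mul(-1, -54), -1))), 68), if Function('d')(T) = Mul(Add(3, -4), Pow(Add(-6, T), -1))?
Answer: Rational(85682, 27) ≈ 3173.4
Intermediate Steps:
Function('z')(M) = Add(Rational(-4, 3), Mul(Rational(1, 3), Pow(M, 2))) (Function('z')(M) = Mul(Rational(1, 3), Add(Mul(M, M), -4)) = Mul(Rational(1, 3), Add(Pow(M, 2), -4)) = Mul(Rational(1, 3), Add(-4, Pow(M, 2))) = Add(Rational(-4, 3), Mul(Rational(1, 3), Pow(M, 2))))
Function('d')(T) = Mul(-1, Pow(Add(-6, T), -1))
Mul(Add(Function('z')(12), Mul(Function('d')(-11), Pow(Mul(-1, -54), -1))), 68) = Mul(Add(Add(Rational(-4, 3), Mul(Rational(1, 3), Pow(12, 2))), Mul(Mul(-1, Pow(Add(-6, -11), -1)), Pow(Mul(-1, -54), -1))), 68) = Mul(Add(Add(Rational(-4, 3), Mul(Rational(1, 3), 144)), Mul(Mul(-1, Pow(-17, -1)), Pow(54, -1))), 68) = Mul(Add(Add(Rational(-4, 3), 48), Mul(Mul(-1, Rational(-1, 17)), Rational(1, 54))), 68) = Mul(Add(Rational(140, 3), Mul(Rational(1, 17), Rational(1, 54))), 68) = Mul(Add(Rational(140, 3), Rational(1, 918)), 68) = Mul(Rational(42841, 918), 68) = Rational(85682, 27)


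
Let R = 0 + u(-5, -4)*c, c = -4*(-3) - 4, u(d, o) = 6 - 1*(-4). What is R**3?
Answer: 512000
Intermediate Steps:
u(d, o) = 10 (u(d, o) = 6 + 4 = 10)
c = 8 (c = 12 - 4 = 8)
R = 80 (R = 0 + 10*8 = 0 + 80 = 80)
R**3 = 80**3 = 512000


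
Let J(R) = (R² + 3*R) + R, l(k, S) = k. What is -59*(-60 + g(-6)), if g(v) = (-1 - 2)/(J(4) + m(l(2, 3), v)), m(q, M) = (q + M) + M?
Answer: 78057/22 ≈ 3548.0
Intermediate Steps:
J(R) = R² + 4*R
m(q, M) = q + 2*M (m(q, M) = (M + q) + M = q + 2*M)
g(v) = -3/(34 + 2*v) (g(v) = (-1 - 2)/(4*(4 + 4) + (2 + 2*v)) = -3/(4*8 + (2 + 2*v)) = -3/(32 + (2 + 2*v)) = -3/(34 + 2*v))
-59*(-60 + g(-6)) = -59*(-60 - 3/(34 + 2*(-6))) = -59*(-60 - 3/(34 - 12)) = -59*(-60 - 3/22) = -59*(-1323/22) = 78057/22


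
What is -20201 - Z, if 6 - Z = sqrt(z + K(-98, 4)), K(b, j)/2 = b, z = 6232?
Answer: -20207 + 2*sqrt(1509) ≈ -20129.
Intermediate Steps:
K(b, j) = 2*b
Z = 6 - 2*sqrt(1509) (Z = 6 - sqrt(6232 + 2*(-98)) = 6 - sqrt(6232 - 196) = 6 - sqrt(6036) = 6 - 2*sqrt(1509) ≈ -71.692)
-20201 - Z = -20201 - (6 - 2*sqrt(1509)) = -20201 + (-6 + 2*sqrt(1509)) = -20207 + 2*sqrt(1509)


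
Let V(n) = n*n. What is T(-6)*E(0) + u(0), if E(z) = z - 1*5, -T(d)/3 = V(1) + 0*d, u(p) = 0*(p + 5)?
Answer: 15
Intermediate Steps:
V(n) = n**2
u(p) = 0 (u(p) = 0*(5 + p) = 0)
T(d) = -3 (T(d) = -3*(1**2 + 0*d) = -3*(1 + 0) = -3*1 = -3)
E(z) = -5 + z (E(z) = z - 5 = -5 + z)
T(-6)*E(0) + u(0) = -3*(-5 + 0) + 0 = -3*(-5) + 0 = 15 + 0 = 15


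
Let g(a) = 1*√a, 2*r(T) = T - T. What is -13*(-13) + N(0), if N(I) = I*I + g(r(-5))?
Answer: 169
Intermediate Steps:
r(T) = 0 (r(T) = (T - T)/2 = (½)*0 = 0)
g(a) = √a
N(I) = I² (N(I) = I*I + √0 = I² + 0 = I²)
-13*(-13) + N(0) = -13*(-13) + 0² = 169 + 0 = 169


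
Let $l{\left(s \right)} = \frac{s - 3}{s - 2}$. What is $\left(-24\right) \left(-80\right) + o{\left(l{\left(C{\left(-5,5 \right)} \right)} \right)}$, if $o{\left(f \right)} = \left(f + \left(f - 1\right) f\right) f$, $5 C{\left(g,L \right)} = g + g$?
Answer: $\frac{123005}{64} \approx 1922.0$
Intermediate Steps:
$C{\left(g,L \right)} = \frac{2 g}{5}$ ($C{\left(g,L \right)} = \frac{g + g}{5} = \frac{2 g}{5}$)
$l{\left(s \right)} = \frac{-3 + s}{-2 + s}$
$o{\left(f \right)} = f \left(f + f \left(-1 + f\right)\right)$ ($o{\left(f \right)} = \left(f + \left(-1 + f\right) f\right) f = \left(f + f \left(-1 + f\right)\right) f = f \left(f + f \left(-1 + f\right)\right)$)
$\left(-24\right) \left(-80\right) + o{\left(l{\left(C{\left(-5,5 \right)} \right)} \right)} = \left(-24\right) \left(-80\right) + \left(\frac{-3 + \frac{2}{5} \left(-5\right)}{-2 + \frac{2}{5} \left(-5\right)}\right)^{3} = 1920 + \left(\frac{-3 - 2}{-2 - 2}\right)^{3} = 1920 + \left(\frac{1}{-4} \left(-5\right)\right)^{3} = 1920 + \left(\left(- \frac{1}{4}\right) \left(-5\right)\right)^{3} = 1920 + \left(\frac{5}{4}\right)^{3} = 1920 + \frac{125}{64} = \frac{123005}{64}$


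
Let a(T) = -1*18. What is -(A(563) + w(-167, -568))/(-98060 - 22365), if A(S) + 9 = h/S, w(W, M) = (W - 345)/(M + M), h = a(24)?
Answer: -343019/4813748525 ≈ -7.1258e-5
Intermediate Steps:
a(T) = -18
h = -18
w(W, M) = (-345 + W)/(2*M) (w(W, M) = (-345 + W)/((2*M)) = (-345 + W)*(1/(2*M)) = (-345 + W)/(2*M))
A(S) = -9 - 18/S
-(A(563) + w(-167, -568))/(-98060 - 22365) = -((-9 - 18/563) + (½)*(-345 - 167)/(-568))/(-98060 - 22365) = -((-9 - 18*1/563) + (½)*(-1/568)*(-512))/(-120425) = -((-9 - 18/563) + 32/71)*(-1)/120425 = -(-5085/563 + 32/71)*(-1)/120425 = -(-343019)*(-1)/(39973*120425) = -1*343019/4813748525 = -343019/4813748525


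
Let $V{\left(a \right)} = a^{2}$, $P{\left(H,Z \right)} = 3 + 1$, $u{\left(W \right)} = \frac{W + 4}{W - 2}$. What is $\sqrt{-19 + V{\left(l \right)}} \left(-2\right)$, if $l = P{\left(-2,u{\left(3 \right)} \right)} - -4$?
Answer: $- 6 \sqrt{5} \approx -13.416$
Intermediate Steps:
$u{\left(W \right)} = \frac{4 + W}{-2 + W}$
$P{\left(H,Z \right)} = 4$
$l = 8$ ($l = 4 - -4 = 4 + 4 = 8$)
$\sqrt{-19 + V{\left(l \right)}} \left(-2\right) = \sqrt{-19 + 8^{2}} \left(-2\right) = \sqrt{-19 + 64} \left(-2\right) = \sqrt{45} \left(-2\right) = 3 \sqrt{5} \left(-2\right) = - 6 \sqrt{5}$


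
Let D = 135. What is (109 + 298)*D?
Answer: 54945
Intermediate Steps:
(109 + 298)*D = (109 + 298)*135 = 407*135 = 54945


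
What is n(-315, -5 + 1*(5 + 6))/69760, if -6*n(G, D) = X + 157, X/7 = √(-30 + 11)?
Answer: -157/418560 - 7*I*√19/418560 ≈ -0.0003751 - 7.2898e-5*I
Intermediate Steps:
X = 7*I*√19 (X = 7*√(-30 + 11) = 7*√(-19) = 7*(I*√19) = 7*I*√19 ≈ 30.512*I)
n(G, D) = -157/6 - 7*I*√19/6 (n(G, D) = -(7*I*√19 + 157)/6 = -(157 + 7*I*√19)/6 = -157/6 - 7*I*√19/6)
n(-315, -5 + 1*(5 + 6))/69760 = (-157/6 - 7*I*√19/6)/69760 = (-157/6 - 7*I*√19/6)*(1/69760) = -157/418560 - 7*I*√19/418560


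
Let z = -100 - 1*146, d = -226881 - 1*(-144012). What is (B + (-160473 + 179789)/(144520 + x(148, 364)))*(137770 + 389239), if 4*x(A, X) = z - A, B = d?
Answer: -12614535874572415/288843 ≈ -4.3673e+10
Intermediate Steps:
d = -82869 (d = -226881 + 144012 = -82869)
z = -246 (z = -100 - 146 = -246)
B = -82869
x(A, X) = -123/2 - A/4 (x(A, X) = (-246 - A)/4 = -123/2 - A/4)
(B + (-160473 + 179789)/(144520 + x(148, 364)))*(137770 + 389239) = (-82869 + (-160473 + 179789)/(144520 + (-123/2 - ¼*148)))*(137770 + 389239) = (-82869 + 19316/(144520 + (-123/2 - 37)))*527009 = (-82869 + 19316/(144520 - 197/2))*527009 = (-82869 + 19316/(288843/2))*527009 = (-82869 + 19316*(2/288843))*527009 = (-82869 + 38632/288843)*527009 = -23936091935/288843*527009 = -12614535874572415/288843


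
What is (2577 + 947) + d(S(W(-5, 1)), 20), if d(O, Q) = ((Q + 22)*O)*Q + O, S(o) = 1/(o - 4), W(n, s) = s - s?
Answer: 13255/4 ≈ 3313.8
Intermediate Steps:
W(n, s) = 0
S(o) = 1/(-4 + o)
d(O, Q) = O + O*Q*(22 + Q) (d(O, Q) = ((22 + Q)*O)*Q + O = (O*(22 + Q))*Q + O = O*Q*(22 + Q) + O = O + O*Q*(22 + Q))
(2577 + 947) + d(S(W(-5, 1)), 20) = (2577 + 947) + (1 + 20² + 22*20)/(-4 + 0) = 3524 + (1 + 400 + 440)/(-4) = 3524 - ¼*841 = 3524 - 841/4 = 13255/4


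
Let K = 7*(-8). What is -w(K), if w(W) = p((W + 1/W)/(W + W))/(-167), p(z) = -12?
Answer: -12/167 ≈ -0.071856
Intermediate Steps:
K = -56
w(W) = 12/167 (w(W) = -12/(-167) = -12*(-1/167) = 12/167)
-w(K) = -1*12/167 = -12/167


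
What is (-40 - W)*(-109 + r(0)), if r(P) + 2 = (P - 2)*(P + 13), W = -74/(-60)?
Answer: 169469/30 ≈ 5649.0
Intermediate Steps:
W = 37/30 (W = -74*(-1/60) = 37/30 ≈ 1.2333)
r(P) = -2 + (-2 + P)*(13 + P) (r(P) = -2 + (P - 2)*(P + 13) = -2 + (-2 + P)*(13 + P))
(-40 - W)*(-109 + r(0)) = (-40 - 1*37/30)*(-109 + (-28 + 0² + 11*0)) = (-40 - 37/30)*(-109 + (-28 + 0 + 0)) = -1237*(-109 - 28)/30 = -1237/30*(-137) = 169469/30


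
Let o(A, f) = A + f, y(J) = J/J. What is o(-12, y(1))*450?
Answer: -4950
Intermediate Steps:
y(J) = 1
o(-12, y(1))*450 = (-12 + 1)*450 = -11*450 = -4950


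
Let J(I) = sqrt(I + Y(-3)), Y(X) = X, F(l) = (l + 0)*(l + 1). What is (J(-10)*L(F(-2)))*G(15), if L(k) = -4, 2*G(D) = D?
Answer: -30*I*sqrt(13) ≈ -108.17*I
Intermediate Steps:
G(D) = D/2
F(l) = l*(1 + l)
J(I) = sqrt(-3 + I) (J(I) = sqrt(I - 3) = sqrt(-3 + I))
(J(-10)*L(F(-2)))*G(15) = (sqrt(-3 - 10)*(-4))*((1/2)*15) = (sqrt(-13)*(-4))*(15/2) = ((I*sqrt(13))*(-4))*(15/2) = -4*I*sqrt(13)*(15/2) = -30*I*sqrt(13)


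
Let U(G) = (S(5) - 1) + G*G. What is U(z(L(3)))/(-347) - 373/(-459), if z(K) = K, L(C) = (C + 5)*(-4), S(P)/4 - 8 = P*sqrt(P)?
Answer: -354814/159273 - 20*sqrt(5)/347 ≈ -2.3566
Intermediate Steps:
S(P) = 32 + 4*P**(3/2) (S(P) = 32 + 4*(P*sqrt(P)) = 32 + 4*P**(3/2))
L(C) = -20 - 4*C (L(C) = (5 + C)*(-4) = -20 - 4*C)
U(G) = 31 + G**2 + 20*sqrt(5) (U(G) = ((32 + 4*5**(3/2)) - 1) + G*G = ((32 + 4*(5*sqrt(5))) - 1) + G**2 = ((32 + 20*sqrt(5)) - 1) + G**2 = (31 + 20*sqrt(5)) + G**2 = 31 + G**2 + 20*sqrt(5))
U(z(L(3)))/(-347) - 373/(-459) = (31 + (-20 - 4*3)**2 + 20*sqrt(5))/(-347) - 373/(-459) = (31 + (-20 - 12)**2 + 20*sqrt(5))*(-1/347) - 373*(-1/459) = (31 + (-32)**2 + 20*sqrt(5))*(-1/347) + 373/459 = (31 + 1024 + 20*sqrt(5))*(-1/347) + 373/459 = (1055 + 20*sqrt(5))*(-1/347) + 373/459 = (-1055/347 - 20*sqrt(5)/347) + 373/459 = -354814/159273 - 20*sqrt(5)/347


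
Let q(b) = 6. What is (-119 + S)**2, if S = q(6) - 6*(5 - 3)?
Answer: 15625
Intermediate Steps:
S = -6 (S = 6 - 6*(5 - 3) = 6 - 6*2 = 6 - 1*12 = 6 - 12 = -6)
(-119 + S)**2 = (-119 - 6)**2 = (-125)**2 = 15625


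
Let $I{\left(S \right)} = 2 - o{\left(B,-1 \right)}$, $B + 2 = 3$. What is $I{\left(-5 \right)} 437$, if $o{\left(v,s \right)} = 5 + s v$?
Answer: $-874$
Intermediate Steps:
$B = 1$ ($B = -2 + 3 = 1$)
$I{\left(S \right)} = -2$ ($I{\left(S \right)} = 2 - \left(5 - 1\right) = 2 - 4 = -2$)
$I{\left(-5 \right)} 437 = \left(-2\right) 437 = -874$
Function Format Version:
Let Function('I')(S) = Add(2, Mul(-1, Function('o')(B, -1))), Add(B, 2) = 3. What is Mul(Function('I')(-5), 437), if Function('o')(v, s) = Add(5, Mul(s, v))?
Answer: -874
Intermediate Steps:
B = 1 (B = Add(-2, 3) = 1)
Function('I')(S) = -2 (Function('I')(S) = Add(2, Mul(-1, Add(5, Mul(-1, 1)))) = Add(2, Mul(-1, Add(5, -1))) = Add(2, Mul(-1, 4)) = Add(2, -4) = -2)
Mul(Function('I')(-5), 437) = Mul(-2, 437) = -874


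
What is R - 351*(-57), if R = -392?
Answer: 19615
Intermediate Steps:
R - 351*(-57) = -392 - 351*(-57) = -392 + 20007 = 19615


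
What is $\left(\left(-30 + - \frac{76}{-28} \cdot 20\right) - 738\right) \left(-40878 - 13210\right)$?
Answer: $\frac{270223648}{7} \approx 3.8603 \cdot 10^{7}$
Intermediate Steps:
$\left(\left(-30 + - \frac{76}{-28} \cdot 20\right) - 738\right) \left(-40878 - 13210\right) = \left(\left(-30 + \left(-76\right) \left(- \frac{1}{28}\right) 20\right) - 738\right) \left(-40878 - 13210\right) = \left(\left(-30 + \frac{19}{7} \cdot 20\right) - 738\right) \left(-54088\right) = \left(\left(-30 + \frac{380}{7}\right) - 738\right) \left(-54088\right) = \left(\frac{170}{7} - 738\right) \left(-54088\right) = \left(- \frac{4996}{7}\right) \left(-54088\right) = \frac{270223648}{7}$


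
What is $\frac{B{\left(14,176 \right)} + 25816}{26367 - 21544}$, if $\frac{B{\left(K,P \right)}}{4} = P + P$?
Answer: $\frac{27224}{4823} \approx 5.6446$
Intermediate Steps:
$B{\left(K,P \right)} = 8 P$ ($B{\left(K,P \right)} = 4 \left(P + P\right) = 4 \cdot 2 P = 8 P$)
$\frac{B{\left(14,176 \right)} + 25816}{26367 - 21544} = \frac{8 \cdot 176 + 25816}{26367 - 21544} = \frac{1408 + 25816}{4823} = 27224 \cdot \frac{1}{4823} = \frac{27224}{4823}$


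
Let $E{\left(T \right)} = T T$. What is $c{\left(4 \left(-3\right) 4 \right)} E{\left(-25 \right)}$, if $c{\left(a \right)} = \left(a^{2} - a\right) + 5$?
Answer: $1473125$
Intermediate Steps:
$E{\left(T \right)} = T^{2}$
$c{\left(a \right)} = 5 + a^{2} - a$
$c{\left(4 \left(-3\right) 4 \right)} E{\left(-25 \right)} = \left(5 + \left(4 \left(-3\right) 4\right)^{2} - 4 \left(-3\right) 4\right) \left(-25\right)^{2} = \left(5 + \left(\left(-12\right) 4\right)^{2} - \left(-12\right) 4\right) 625 = \left(5 + \left(-48\right)^{2} - -48\right) 625 = \left(5 + 2304 + 48\right) 625 = 2357 \cdot 625 = 1473125$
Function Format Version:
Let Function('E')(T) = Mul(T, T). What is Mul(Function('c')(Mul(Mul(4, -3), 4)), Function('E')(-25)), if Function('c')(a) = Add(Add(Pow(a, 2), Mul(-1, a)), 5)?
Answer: 1473125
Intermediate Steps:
Function('E')(T) = Pow(T, 2)
Function('c')(a) = Add(5, Pow(a, 2), Mul(-1, a))
Mul(Function('c')(Mul(Mul(4, -3), 4)), Function('E')(-25)) = Mul(Add(5, Pow(Mul(Mul(4, -3), 4), 2), Mul(-1, Mul(Mul(4, -3), 4))), Pow(-25, 2)) = Mul(Add(5, Pow(Mul(-12, 4), 2), Mul(-1, Mul(-12, 4))), 625) = Mul(Add(5, Pow(-48, 2), Mul(-1, -48)), 625) = Mul(Add(5, 2304, 48), 625) = Mul(2357, 625) = 1473125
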